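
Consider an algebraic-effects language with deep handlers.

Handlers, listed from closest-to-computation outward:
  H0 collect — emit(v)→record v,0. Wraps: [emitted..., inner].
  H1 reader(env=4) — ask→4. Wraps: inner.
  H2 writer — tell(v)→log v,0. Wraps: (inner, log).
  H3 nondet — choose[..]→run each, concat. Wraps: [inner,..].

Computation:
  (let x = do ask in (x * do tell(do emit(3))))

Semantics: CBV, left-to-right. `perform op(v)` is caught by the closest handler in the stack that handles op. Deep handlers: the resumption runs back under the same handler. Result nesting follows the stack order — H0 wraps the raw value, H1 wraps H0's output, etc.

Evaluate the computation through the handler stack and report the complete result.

Step-by-step:
ask @ H1 ⇒ 4
emit(3) @ H0 ⇒ out+=3
tell(0) @ H2 ⇒ log+=0
H0 returns [3, 0]
H1 returns [3, 0]
H2 returns ([3, 0], (0))
H3 returns [([3, 0], (0))]
= [([3, 0], (0))]

Answer: [([3, 0], (0))]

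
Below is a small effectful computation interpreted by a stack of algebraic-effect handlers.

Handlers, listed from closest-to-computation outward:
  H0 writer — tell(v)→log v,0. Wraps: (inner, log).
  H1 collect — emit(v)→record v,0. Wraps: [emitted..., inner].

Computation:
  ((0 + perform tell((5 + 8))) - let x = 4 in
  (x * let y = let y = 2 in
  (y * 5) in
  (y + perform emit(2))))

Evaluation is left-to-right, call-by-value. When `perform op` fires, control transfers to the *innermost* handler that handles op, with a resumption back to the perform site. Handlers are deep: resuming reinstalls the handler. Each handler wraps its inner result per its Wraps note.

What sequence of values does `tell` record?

Answer: (13)

Evaluation trace:
tell(13) @ H0 ⇒ log+=13
emit(2) @ H1 ⇒ out+=2
H0 returns (-40, (13))
H1 returns [2, (-40, (13))]
= [2, (-40, (13))]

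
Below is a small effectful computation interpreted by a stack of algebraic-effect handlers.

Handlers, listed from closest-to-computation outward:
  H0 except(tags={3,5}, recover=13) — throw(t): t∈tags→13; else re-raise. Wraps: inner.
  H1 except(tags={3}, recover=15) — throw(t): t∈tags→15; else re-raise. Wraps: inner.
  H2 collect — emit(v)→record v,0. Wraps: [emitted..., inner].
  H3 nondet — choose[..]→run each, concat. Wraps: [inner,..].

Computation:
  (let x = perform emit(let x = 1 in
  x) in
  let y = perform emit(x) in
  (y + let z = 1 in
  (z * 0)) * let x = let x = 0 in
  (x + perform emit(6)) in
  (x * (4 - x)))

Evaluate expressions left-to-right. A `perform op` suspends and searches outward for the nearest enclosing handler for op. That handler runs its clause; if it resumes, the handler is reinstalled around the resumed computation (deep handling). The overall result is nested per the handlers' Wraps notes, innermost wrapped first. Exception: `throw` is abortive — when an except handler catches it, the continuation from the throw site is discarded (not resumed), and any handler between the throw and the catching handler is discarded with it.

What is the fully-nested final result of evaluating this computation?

Answer: [[1, 0, 6, 0]]

Step-by-step:
emit(1) @ H2 ⇒ out+=1
emit(0) @ H2 ⇒ out+=0
emit(6) @ H2 ⇒ out+=6
H0 returns 0
H1 returns 0
H2 returns [1, 0, 6, 0]
H3 returns [[1, 0, 6, 0]]
= [[1, 0, 6, 0]]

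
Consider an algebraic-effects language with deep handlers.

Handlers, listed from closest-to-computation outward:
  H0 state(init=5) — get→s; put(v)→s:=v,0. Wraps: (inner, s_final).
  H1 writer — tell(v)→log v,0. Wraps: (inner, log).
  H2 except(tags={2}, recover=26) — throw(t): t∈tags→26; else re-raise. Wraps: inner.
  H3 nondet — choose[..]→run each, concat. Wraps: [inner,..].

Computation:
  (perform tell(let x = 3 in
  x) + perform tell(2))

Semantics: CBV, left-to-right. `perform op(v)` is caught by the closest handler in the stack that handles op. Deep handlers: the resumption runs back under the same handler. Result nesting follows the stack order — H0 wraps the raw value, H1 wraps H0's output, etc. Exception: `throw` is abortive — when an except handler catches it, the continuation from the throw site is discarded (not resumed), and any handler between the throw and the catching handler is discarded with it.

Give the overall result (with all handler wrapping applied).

Answer: [((0, 5), (3, 2))]

Working:
tell(3) @ H1 ⇒ log+=3
tell(2) @ H1 ⇒ log+=2
H0 returns (0, 5)
H1 returns ((0, 5), (3, 2))
H2 returns ((0, 5), (3, 2))
H3 returns [((0, 5), (3, 2))]
= [((0, 5), (3, 2))]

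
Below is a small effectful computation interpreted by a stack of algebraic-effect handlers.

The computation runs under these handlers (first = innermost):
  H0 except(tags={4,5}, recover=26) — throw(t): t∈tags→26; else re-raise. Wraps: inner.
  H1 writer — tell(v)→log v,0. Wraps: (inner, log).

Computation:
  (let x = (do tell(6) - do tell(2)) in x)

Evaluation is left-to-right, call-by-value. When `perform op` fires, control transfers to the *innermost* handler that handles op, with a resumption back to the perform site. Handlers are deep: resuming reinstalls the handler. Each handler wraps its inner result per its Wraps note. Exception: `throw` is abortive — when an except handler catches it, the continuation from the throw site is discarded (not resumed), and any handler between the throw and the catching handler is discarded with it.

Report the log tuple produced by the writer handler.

Answer: (6, 2)

Step-by-step:
tell(6) @ H1 ⇒ log+=6
tell(2) @ H1 ⇒ log+=2
H0 returns 0
H1 returns (0, (6, 2))
= (0, (6, 2))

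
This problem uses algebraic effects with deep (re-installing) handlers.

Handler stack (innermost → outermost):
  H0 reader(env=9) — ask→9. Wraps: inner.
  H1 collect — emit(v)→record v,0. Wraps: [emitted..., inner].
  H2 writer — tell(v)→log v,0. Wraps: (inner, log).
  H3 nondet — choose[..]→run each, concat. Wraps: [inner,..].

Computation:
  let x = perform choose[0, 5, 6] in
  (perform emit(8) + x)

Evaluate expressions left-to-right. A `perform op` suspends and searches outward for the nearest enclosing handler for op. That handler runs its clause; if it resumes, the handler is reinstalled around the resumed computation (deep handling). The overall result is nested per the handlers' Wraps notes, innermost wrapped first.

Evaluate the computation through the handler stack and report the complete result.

Evaluation trace:
choose[0, 5, 6] @ H3
  branch[0] choose=0:
    emit(8) @ H1 ⇒ out+=8
    H0 returns 0
    H1 returns [8, 0]
    H2 returns ([8, 0], ())
    H3 returns [([8, 0], ())]
  branch[1] choose=5:
    emit(8) @ H1 ⇒ out+=8
    H0 returns 5
    H1 returns [8, 5]
    H2 returns ([8, 5], ())
    H3 returns [([8, 5], ())]
  branch[2] choose=6:
    emit(8) @ H1 ⇒ out+=8
    H0 returns 6
    H1 returns [8, 6]
    H2 returns ([8, 6], ())
    H3 returns [([8, 6], ())]
= [([8, 0], ()), ([8, 5], ()), ([8, 6], ())]

Answer: [([8, 0], ()), ([8, 5], ()), ([8, 6], ())]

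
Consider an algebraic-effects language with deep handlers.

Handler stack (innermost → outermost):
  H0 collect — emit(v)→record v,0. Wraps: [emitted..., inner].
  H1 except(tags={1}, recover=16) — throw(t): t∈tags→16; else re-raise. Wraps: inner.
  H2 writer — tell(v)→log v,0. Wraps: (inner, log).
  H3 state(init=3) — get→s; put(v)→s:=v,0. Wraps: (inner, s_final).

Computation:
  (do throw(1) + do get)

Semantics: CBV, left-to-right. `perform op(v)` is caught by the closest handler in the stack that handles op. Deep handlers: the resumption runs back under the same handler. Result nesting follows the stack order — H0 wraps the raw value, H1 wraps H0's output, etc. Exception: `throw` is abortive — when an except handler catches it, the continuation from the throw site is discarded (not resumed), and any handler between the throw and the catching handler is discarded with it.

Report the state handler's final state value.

Step-by-step:
throw(1) @ H1 caught ⇒ 16
H2 returns (16, ())
H3 returns ((16, ()), 3)
= ((16, ()), 3)

Answer: 3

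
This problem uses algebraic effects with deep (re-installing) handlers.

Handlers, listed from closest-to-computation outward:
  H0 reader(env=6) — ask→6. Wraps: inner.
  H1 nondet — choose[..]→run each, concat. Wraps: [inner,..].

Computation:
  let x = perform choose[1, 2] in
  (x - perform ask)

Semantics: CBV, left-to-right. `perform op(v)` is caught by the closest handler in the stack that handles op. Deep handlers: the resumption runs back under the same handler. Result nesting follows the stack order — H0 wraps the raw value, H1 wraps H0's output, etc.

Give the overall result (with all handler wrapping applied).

Answer: [-5, -4]

Working:
choose[1, 2] @ H1
  branch[0] choose=1:
    ask @ H0 ⇒ 6
    H0 returns -5
    H1 returns [-5]
  branch[1] choose=2:
    ask @ H0 ⇒ 6
    H0 returns -4
    H1 returns [-4]
= [-5, -4]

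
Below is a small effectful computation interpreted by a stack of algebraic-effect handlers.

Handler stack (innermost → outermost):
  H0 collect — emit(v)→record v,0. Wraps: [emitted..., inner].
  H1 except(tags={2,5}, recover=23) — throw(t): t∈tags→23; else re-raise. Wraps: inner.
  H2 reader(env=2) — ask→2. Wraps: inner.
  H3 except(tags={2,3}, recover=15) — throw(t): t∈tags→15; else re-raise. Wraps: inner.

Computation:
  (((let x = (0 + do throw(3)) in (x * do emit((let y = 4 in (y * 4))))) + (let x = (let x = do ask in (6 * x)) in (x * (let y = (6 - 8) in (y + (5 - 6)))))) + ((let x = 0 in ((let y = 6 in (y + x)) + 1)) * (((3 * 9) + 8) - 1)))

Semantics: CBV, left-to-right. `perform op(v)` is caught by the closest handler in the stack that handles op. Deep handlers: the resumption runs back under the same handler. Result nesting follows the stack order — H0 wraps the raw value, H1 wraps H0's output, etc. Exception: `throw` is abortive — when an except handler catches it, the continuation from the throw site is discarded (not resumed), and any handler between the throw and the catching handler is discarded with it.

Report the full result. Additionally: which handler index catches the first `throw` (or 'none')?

Step-by-step:
throw(3) @ H1 re-raised
throw(3) @ H3 caught ⇒ 15
= 15

Answer: 15 ; first throw caught by: H3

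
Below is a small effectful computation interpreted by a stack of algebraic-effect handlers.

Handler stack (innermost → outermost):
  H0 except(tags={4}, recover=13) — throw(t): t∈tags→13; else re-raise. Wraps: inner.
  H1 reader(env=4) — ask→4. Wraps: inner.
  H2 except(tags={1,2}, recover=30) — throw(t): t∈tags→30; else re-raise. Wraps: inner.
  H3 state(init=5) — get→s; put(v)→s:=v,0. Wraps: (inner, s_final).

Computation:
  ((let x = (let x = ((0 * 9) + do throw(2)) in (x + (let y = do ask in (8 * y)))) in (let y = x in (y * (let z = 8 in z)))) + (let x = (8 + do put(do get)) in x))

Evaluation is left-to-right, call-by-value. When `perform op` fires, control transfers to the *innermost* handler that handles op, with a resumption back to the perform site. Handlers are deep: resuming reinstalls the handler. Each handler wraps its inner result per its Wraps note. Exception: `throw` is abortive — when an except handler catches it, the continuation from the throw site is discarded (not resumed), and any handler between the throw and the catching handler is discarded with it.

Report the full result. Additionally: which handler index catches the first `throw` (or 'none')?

Working:
throw(2) @ H0 re-raised
throw(2) @ H2 caught ⇒ 30
H3 returns (30, 5)
= (30, 5)

Answer: (30, 5) ; first throw caught by: H2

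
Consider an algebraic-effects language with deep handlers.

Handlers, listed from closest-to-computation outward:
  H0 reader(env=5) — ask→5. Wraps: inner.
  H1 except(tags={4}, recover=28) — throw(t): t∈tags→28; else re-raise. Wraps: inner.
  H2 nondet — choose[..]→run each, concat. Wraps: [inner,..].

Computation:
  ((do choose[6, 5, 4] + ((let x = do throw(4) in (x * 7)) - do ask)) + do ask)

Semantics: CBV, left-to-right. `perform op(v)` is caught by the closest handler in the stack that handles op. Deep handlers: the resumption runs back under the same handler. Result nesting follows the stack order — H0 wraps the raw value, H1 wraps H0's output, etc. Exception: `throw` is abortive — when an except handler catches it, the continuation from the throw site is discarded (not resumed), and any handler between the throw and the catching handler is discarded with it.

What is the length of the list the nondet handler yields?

Answer: 3

Evaluation trace:
choose[6, 5, 4] @ H2
  branch[0] choose=6:
    throw(4) @ H1 caught ⇒ 28
    H2 returns [28]
  branch[1] choose=5:
    throw(4) @ H1 caught ⇒ 28
    H2 returns [28]
  branch[2] choose=4:
    throw(4) @ H1 caught ⇒ 28
    H2 returns [28]
= [28, 28, 28]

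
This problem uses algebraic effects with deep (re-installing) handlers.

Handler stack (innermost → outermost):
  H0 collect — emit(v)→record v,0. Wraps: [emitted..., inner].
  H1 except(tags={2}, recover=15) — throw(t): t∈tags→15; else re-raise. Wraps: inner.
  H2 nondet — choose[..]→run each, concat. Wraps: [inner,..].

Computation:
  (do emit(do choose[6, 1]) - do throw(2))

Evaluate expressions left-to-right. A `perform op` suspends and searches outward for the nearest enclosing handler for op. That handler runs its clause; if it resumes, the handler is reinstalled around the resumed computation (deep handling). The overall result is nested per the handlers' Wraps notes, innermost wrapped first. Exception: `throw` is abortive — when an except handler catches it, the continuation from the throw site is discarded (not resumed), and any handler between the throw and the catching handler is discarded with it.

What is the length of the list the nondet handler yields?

Answer: 2

Working:
choose[6, 1] @ H2
  branch[0] choose=6:
    emit(6) @ H0 ⇒ out+=6
    throw(2) @ H1 caught ⇒ 15
    H2 returns [15]
  branch[1] choose=1:
    emit(1) @ H0 ⇒ out+=1
    throw(2) @ H1 caught ⇒ 15
    H2 returns [15]
= [15, 15]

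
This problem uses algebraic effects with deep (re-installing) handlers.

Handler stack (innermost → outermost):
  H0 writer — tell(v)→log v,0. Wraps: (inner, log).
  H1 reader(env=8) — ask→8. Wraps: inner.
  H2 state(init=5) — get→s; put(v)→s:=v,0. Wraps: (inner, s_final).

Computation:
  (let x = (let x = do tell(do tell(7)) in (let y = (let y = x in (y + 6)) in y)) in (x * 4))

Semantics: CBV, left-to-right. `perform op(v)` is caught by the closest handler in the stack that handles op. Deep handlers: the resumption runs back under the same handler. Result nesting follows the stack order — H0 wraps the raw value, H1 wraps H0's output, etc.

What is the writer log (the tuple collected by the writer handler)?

Answer: (7, 0)

Evaluation trace:
tell(7) @ H0 ⇒ log+=7
tell(0) @ H0 ⇒ log+=0
H0 returns (24, (7, 0))
H1 returns (24, (7, 0))
H2 returns ((24, (7, 0)), 5)
= ((24, (7, 0)), 5)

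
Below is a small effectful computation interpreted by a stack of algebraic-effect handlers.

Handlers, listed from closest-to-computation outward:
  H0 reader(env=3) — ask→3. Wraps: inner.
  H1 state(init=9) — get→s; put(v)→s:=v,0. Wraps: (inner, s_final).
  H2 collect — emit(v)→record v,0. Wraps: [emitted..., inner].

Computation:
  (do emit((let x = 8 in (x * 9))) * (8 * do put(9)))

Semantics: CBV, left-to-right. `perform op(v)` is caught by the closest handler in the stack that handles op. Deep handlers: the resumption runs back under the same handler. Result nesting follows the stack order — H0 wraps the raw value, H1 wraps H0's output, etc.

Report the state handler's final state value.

Step-by-step:
emit(72) @ H2 ⇒ out+=72
put(9) @ H1 ⇒ s:=9
H0 returns 0
H1 returns (0, 9)
H2 returns [72, (0, 9)]
= [72, (0, 9)]

Answer: 9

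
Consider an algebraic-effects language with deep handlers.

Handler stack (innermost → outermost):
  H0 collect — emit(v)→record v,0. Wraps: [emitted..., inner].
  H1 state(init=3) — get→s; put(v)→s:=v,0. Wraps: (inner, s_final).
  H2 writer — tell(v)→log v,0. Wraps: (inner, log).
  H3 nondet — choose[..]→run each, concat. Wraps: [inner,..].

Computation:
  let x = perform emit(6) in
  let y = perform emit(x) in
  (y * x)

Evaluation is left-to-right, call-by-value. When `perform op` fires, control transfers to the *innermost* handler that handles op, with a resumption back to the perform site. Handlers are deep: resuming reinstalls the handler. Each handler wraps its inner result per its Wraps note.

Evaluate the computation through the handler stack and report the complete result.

Evaluation trace:
emit(6) @ H0 ⇒ out+=6
emit(0) @ H0 ⇒ out+=0
H0 returns [6, 0, 0]
H1 returns ([6, 0, 0], 3)
H2 returns (([6, 0, 0], 3), ())
H3 returns [(([6, 0, 0], 3), ())]
= [(([6, 0, 0], 3), ())]

Answer: [(([6, 0, 0], 3), ())]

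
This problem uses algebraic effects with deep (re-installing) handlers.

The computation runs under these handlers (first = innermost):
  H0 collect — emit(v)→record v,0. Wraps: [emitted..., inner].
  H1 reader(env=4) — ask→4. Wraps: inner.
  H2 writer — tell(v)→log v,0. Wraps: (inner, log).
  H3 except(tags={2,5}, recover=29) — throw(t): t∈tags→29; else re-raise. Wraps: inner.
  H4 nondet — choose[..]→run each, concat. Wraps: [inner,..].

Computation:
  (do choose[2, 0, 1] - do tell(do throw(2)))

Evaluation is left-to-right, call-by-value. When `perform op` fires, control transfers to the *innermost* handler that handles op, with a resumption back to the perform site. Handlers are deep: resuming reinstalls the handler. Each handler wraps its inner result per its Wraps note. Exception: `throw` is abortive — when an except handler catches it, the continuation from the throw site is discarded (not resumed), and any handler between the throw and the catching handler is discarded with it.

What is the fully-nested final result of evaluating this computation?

Evaluation trace:
choose[2, 0, 1] @ H4
  branch[0] choose=2:
    throw(2) @ H3 caught ⇒ 29
    H4 returns [29]
  branch[1] choose=0:
    throw(2) @ H3 caught ⇒ 29
    H4 returns [29]
  branch[2] choose=1:
    throw(2) @ H3 caught ⇒ 29
    H4 returns [29]
= [29, 29, 29]

Answer: [29, 29, 29]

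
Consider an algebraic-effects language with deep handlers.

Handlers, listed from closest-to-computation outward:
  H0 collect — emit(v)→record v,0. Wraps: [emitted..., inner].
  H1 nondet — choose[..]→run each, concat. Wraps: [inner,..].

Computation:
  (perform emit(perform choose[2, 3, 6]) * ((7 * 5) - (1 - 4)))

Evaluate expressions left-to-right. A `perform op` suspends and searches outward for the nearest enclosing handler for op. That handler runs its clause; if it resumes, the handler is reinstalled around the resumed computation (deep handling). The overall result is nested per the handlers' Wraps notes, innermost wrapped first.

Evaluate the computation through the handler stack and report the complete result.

Answer: [[2, 0], [3, 0], [6, 0]]

Evaluation trace:
choose[2, 3, 6] @ H1
  branch[0] choose=2:
    emit(2) @ H0 ⇒ out+=2
    H0 returns [2, 0]
    H1 returns [[2, 0]]
  branch[1] choose=3:
    emit(3) @ H0 ⇒ out+=3
    H0 returns [3, 0]
    H1 returns [[3, 0]]
  branch[2] choose=6:
    emit(6) @ H0 ⇒ out+=6
    H0 returns [6, 0]
    H1 returns [[6, 0]]
= [[2, 0], [3, 0], [6, 0]]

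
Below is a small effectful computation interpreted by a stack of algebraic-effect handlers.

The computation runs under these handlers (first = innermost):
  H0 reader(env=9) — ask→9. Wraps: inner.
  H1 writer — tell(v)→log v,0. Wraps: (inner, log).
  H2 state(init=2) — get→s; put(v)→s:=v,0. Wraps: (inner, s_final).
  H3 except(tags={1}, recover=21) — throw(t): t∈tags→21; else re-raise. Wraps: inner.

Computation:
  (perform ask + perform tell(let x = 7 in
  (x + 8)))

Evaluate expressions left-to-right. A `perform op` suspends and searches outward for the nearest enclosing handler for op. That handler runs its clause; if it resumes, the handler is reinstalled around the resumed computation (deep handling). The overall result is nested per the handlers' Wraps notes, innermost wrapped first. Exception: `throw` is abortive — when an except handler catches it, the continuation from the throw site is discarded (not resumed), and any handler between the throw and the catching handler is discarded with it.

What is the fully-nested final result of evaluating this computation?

Answer: ((9, (15)), 2)

Step-by-step:
ask @ H0 ⇒ 9
tell(15) @ H1 ⇒ log+=15
H0 returns 9
H1 returns (9, (15))
H2 returns ((9, (15)), 2)
H3 returns ((9, (15)), 2)
= ((9, (15)), 2)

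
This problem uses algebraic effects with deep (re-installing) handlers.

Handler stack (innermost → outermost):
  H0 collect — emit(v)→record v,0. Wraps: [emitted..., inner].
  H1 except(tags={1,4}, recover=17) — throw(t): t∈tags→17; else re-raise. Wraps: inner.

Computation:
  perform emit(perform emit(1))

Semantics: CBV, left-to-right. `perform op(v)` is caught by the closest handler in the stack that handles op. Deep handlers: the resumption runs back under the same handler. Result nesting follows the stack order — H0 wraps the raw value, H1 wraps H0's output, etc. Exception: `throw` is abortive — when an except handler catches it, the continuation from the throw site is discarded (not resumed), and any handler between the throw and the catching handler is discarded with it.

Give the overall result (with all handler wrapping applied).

Step-by-step:
emit(1) @ H0 ⇒ out+=1
emit(0) @ H0 ⇒ out+=0
H0 returns [1, 0, 0]
H1 returns [1, 0, 0]
= [1, 0, 0]

Answer: [1, 0, 0]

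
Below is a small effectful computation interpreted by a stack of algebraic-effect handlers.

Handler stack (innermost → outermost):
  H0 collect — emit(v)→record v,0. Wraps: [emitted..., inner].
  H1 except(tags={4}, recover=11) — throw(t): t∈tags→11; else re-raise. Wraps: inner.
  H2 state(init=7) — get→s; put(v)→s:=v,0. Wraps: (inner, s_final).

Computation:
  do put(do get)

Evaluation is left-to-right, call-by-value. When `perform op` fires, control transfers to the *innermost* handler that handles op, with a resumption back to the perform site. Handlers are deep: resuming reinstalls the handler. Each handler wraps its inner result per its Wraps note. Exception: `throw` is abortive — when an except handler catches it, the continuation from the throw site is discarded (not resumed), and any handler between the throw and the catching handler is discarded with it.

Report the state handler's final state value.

Evaluation trace:
get @ H2 ⇒ 7
put(7) @ H2 ⇒ s:=7
H0 returns [0]
H1 returns [0]
H2 returns ([0], 7)
= ([0], 7)

Answer: 7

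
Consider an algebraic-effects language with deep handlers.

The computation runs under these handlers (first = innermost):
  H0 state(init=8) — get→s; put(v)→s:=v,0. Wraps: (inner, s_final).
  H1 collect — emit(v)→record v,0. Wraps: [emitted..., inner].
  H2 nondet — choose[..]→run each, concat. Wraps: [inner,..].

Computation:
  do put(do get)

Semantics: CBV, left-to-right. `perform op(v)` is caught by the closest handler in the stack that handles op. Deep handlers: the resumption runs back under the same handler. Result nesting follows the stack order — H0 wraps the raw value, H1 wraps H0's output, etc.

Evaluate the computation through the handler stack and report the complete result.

Step-by-step:
get @ H0 ⇒ 8
put(8) @ H0 ⇒ s:=8
H0 returns (0, 8)
H1 returns [(0, 8)]
H2 returns [[(0, 8)]]
= [[(0, 8)]]

Answer: [[(0, 8)]]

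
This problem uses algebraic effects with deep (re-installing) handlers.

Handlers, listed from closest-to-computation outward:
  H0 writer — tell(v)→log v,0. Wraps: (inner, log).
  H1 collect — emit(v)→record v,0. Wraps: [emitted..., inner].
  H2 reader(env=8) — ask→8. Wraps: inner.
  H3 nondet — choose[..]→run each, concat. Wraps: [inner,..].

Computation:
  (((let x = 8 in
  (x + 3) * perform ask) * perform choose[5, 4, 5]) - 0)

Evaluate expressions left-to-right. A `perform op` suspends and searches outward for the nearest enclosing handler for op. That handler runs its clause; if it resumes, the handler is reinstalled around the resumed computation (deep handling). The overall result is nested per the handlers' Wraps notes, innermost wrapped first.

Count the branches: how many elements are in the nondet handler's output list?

Working:
ask @ H2 ⇒ 8
choose[5, 4, 5] @ H3
  branch[0] choose=5:
    H0 returns (440, ())
    H1 returns [(440, ())]
    H2 returns [(440, ())]
    H3 returns [[(440, ())]]
  branch[1] choose=4:
    H0 returns (352, ())
    H1 returns [(352, ())]
    H2 returns [(352, ())]
    H3 returns [[(352, ())]]
  branch[2] choose=5:
    H0 returns (440, ())
    H1 returns [(440, ())]
    H2 returns [(440, ())]
    H3 returns [[(440, ())]]
= [[(440, ())], [(352, ())], [(440, ())]]

Answer: 3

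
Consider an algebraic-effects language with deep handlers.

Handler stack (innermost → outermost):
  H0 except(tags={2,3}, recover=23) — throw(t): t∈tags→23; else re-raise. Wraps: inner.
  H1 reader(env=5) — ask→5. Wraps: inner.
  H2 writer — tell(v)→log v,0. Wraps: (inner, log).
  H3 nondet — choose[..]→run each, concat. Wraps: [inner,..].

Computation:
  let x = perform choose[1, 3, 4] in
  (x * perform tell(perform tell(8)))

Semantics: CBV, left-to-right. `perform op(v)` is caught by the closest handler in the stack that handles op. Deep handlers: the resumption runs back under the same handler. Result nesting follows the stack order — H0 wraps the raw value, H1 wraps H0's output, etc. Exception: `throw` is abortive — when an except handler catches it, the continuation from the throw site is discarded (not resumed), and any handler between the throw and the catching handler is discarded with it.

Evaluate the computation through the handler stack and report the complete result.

Evaluation trace:
choose[1, 3, 4] @ H3
  branch[0] choose=1:
    tell(8) @ H2 ⇒ log+=8
    tell(0) @ H2 ⇒ log+=0
    H0 returns 0
    H1 returns 0
    H2 returns (0, (8, 0))
    H3 returns [(0, (8, 0))]
  branch[1] choose=3:
    tell(8) @ H2 ⇒ log+=8
    tell(0) @ H2 ⇒ log+=0
    H0 returns 0
    H1 returns 0
    H2 returns (0, (8, 0))
    H3 returns [(0, (8, 0))]
  branch[2] choose=4:
    tell(8) @ H2 ⇒ log+=8
    tell(0) @ H2 ⇒ log+=0
    H0 returns 0
    H1 returns 0
    H2 returns (0, (8, 0))
    H3 returns [(0, (8, 0))]
= [(0, (8, 0)), (0, (8, 0)), (0, (8, 0))]

Answer: [(0, (8, 0)), (0, (8, 0)), (0, (8, 0))]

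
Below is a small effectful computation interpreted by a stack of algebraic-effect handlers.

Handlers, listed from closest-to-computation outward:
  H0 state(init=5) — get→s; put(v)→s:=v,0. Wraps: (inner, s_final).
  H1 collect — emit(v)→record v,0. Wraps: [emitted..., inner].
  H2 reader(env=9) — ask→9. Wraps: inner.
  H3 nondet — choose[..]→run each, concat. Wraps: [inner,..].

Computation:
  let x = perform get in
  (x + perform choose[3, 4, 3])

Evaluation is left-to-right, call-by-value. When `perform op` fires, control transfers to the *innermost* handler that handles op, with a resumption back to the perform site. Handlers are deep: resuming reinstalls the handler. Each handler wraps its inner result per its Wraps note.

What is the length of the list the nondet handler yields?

Step-by-step:
get @ H0 ⇒ 5
choose[3, 4, 3] @ H3
  branch[0] choose=3:
    H0 returns (8, 5)
    H1 returns [(8, 5)]
    H2 returns [(8, 5)]
    H3 returns [[(8, 5)]]
  branch[1] choose=4:
    H0 returns (9, 5)
    H1 returns [(9, 5)]
    H2 returns [(9, 5)]
    H3 returns [[(9, 5)]]
  branch[2] choose=3:
    H0 returns (8, 5)
    H1 returns [(8, 5)]
    H2 returns [(8, 5)]
    H3 returns [[(8, 5)]]
= [[(8, 5)], [(9, 5)], [(8, 5)]]

Answer: 3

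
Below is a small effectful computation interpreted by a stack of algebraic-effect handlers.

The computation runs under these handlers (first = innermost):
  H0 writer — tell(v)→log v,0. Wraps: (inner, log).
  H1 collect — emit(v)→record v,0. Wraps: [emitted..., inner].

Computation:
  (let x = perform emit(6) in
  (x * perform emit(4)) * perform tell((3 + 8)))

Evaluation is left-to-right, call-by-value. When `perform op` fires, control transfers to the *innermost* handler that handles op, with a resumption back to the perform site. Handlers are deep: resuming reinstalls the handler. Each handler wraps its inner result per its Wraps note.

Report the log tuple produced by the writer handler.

Answer: (11)

Working:
emit(6) @ H1 ⇒ out+=6
emit(4) @ H1 ⇒ out+=4
tell(11) @ H0 ⇒ log+=11
H0 returns (0, (11))
H1 returns [6, 4, (0, (11))]
= [6, 4, (0, (11))]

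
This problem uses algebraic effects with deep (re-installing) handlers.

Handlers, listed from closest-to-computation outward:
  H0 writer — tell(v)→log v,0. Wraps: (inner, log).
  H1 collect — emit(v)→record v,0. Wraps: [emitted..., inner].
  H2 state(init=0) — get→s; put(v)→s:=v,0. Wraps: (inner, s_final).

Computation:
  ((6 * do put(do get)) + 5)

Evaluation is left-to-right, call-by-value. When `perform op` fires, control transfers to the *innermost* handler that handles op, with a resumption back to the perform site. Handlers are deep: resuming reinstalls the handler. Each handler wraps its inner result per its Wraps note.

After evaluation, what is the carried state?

Evaluation trace:
get @ H2 ⇒ 0
put(0) @ H2 ⇒ s:=0
H0 returns (5, ())
H1 returns [(5, ())]
H2 returns ([(5, ())], 0)
= ([(5, ())], 0)

Answer: 0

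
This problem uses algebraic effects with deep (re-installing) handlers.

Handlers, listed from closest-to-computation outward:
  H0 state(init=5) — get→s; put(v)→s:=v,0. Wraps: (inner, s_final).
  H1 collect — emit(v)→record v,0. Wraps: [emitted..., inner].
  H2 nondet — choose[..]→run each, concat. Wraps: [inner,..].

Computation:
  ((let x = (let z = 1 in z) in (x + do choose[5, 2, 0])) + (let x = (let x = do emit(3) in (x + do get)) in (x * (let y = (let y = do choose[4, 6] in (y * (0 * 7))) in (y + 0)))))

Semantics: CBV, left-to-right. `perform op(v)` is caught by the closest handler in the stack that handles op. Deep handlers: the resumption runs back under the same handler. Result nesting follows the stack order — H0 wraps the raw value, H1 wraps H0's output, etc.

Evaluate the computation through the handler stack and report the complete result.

Answer: [[3, (6, 5)], [3, (6, 5)], [3, (3, 5)], [3, (3, 5)], [3, (1, 5)], [3, (1, 5)]]

Evaluation trace:
choose[5, 2, 0] @ H2
  branch[0] choose=5:
    emit(3) @ H1 ⇒ out+=3
    get @ H0 ⇒ 5
    choose[4, 6] @ H2
      branch[0] choose=4:
        H0 returns (6, 5)
        H1 returns [3, (6, 5)]
        H2 returns [[3, (6, 5)]]
      branch[1] choose=6:
        H0 returns (6, 5)
        H1 returns [3, (6, 5)]
        H2 returns [[3, (6, 5)]]
  branch[1] choose=2:
    emit(3) @ H1 ⇒ out+=3
    get @ H0 ⇒ 5
    choose[4, 6] @ H2
      branch[0] choose=4:
        H0 returns (3, 5)
        H1 returns [3, (3, 5)]
        H2 returns [[3, (3, 5)]]
      branch[1] choose=6:
        H0 returns (3, 5)
        H1 returns [3, (3, 5)]
        H2 returns [[3, (3, 5)]]
  branch[2] choose=0:
    emit(3) @ H1 ⇒ out+=3
    get @ H0 ⇒ 5
    choose[4, 6] @ H2
      branch[0] choose=4:
        H0 returns (1, 5)
        H1 returns [3, (1, 5)]
        H2 returns [[3, (1, 5)]]
      branch[1] choose=6:
        H0 returns (1, 5)
        H1 returns [3, (1, 5)]
        H2 returns [[3, (1, 5)]]
= [[3, (6, 5)], [3, (6, 5)], [3, (3, 5)], [3, (3, 5)], [3, (1, 5)], [3, (1, 5)]]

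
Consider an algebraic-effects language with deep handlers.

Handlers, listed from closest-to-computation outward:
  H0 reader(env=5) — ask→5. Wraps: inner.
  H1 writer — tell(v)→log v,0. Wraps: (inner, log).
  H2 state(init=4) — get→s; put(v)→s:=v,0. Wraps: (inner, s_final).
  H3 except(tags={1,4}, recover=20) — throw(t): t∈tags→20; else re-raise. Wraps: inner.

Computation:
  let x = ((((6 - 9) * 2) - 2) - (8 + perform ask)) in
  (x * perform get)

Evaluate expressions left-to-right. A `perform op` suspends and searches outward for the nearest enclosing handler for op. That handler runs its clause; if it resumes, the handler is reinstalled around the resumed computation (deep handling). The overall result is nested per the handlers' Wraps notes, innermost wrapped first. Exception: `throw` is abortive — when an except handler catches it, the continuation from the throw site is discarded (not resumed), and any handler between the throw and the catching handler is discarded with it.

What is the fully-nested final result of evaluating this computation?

Answer: ((-84, ()), 4)

Step-by-step:
ask @ H0 ⇒ 5
get @ H2 ⇒ 4
H0 returns -84
H1 returns (-84, ())
H2 returns ((-84, ()), 4)
H3 returns ((-84, ()), 4)
= ((-84, ()), 4)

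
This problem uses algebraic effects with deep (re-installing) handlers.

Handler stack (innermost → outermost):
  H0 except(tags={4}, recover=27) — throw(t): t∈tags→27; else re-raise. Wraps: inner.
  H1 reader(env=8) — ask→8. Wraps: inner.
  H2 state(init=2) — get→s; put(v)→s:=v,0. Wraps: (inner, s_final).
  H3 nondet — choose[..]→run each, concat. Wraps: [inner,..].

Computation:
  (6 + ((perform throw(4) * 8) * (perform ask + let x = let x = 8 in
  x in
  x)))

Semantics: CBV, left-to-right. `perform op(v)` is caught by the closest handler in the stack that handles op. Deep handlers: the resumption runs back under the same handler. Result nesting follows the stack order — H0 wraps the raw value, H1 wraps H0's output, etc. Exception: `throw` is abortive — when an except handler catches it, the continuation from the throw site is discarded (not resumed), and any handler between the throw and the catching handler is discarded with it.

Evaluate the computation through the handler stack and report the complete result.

Evaluation trace:
throw(4) @ H0 caught ⇒ 27
H1 returns 27
H2 returns (27, 2)
H3 returns [(27, 2)]
= [(27, 2)]

Answer: [(27, 2)]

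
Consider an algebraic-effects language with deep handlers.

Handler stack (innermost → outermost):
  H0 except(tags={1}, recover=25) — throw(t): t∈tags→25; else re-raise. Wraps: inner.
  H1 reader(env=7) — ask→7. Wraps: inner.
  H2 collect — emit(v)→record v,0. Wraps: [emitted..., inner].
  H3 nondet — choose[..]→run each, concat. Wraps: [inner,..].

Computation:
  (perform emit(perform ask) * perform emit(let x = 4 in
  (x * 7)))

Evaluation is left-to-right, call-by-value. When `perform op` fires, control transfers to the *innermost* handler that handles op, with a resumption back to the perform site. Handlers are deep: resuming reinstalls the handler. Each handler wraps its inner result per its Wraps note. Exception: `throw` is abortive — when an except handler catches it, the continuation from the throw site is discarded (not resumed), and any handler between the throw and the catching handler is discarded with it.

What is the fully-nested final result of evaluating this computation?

Evaluation trace:
ask @ H1 ⇒ 7
emit(7) @ H2 ⇒ out+=7
emit(28) @ H2 ⇒ out+=28
H0 returns 0
H1 returns 0
H2 returns [7, 28, 0]
H3 returns [[7, 28, 0]]
= [[7, 28, 0]]

Answer: [[7, 28, 0]]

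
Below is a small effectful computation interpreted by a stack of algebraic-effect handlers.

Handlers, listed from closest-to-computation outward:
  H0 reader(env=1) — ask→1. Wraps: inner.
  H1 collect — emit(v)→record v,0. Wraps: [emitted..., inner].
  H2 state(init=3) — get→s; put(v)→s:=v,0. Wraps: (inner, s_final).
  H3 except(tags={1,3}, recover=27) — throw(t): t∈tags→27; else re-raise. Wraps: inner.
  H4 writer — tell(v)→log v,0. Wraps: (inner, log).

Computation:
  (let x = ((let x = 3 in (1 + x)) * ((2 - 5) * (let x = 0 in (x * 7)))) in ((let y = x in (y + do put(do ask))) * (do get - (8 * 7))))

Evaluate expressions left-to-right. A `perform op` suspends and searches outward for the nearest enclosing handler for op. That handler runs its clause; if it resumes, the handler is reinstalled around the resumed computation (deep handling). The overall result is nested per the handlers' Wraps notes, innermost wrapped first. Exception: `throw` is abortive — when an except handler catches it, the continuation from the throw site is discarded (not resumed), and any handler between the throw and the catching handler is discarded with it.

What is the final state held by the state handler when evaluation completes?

Answer: 1

Evaluation trace:
ask @ H0 ⇒ 1
put(1) @ H2 ⇒ s:=1
get @ H2 ⇒ 1
H0 returns 0
H1 returns [0]
H2 returns ([0], 1)
H3 returns ([0], 1)
H4 returns (([0], 1), ())
= (([0], 1), ())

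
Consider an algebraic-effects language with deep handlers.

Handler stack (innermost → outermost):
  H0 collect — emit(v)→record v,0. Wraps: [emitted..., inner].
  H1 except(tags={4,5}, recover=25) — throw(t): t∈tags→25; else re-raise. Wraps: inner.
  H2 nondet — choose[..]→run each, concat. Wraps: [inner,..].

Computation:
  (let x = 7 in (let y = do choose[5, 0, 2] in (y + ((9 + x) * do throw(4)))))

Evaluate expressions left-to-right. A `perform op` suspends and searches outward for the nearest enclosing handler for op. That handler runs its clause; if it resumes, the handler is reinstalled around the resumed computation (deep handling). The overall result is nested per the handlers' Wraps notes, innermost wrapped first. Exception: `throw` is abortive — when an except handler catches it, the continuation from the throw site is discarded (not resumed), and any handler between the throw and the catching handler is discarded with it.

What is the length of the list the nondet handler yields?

Answer: 3

Evaluation trace:
choose[5, 0, 2] @ H2
  branch[0] choose=5:
    throw(4) @ H1 caught ⇒ 25
    H2 returns [25]
  branch[1] choose=0:
    throw(4) @ H1 caught ⇒ 25
    H2 returns [25]
  branch[2] choose=2:
    throw(4) @ H1 caught ⇒ 25
    H2 returns [25]
= [25, 25, 25]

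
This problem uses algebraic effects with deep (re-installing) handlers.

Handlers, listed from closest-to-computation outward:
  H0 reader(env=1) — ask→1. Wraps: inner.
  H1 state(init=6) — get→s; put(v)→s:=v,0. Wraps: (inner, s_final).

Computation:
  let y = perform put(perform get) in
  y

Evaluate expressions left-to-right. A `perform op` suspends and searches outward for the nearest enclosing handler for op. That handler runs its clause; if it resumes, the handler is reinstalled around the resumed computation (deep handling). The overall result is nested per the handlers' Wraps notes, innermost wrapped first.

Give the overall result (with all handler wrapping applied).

Answer: (0, 6)

Working:
get @ H1 ⇒ 6
put(6) @ H1 ⇒ s:=6
H0 returns 0
H1 returns (0, 6)
= (0, 6)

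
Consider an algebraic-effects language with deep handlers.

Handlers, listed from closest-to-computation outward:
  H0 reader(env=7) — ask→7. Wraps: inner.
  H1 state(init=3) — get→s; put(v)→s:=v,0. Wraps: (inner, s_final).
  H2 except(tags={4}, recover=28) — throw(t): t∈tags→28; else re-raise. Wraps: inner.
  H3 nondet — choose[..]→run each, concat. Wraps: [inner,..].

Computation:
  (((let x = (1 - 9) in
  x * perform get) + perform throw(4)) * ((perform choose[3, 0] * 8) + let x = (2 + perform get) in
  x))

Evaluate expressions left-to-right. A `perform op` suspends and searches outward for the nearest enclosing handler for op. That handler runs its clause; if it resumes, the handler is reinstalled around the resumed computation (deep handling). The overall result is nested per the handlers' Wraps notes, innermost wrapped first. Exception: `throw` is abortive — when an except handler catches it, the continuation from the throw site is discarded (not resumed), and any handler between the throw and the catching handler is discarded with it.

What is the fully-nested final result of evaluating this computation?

Working:
get @ H1 ⇒ 3
throw(4) @ H2 caught ⇒ 28
H3 returns [28]
= [28]

Answer: [28]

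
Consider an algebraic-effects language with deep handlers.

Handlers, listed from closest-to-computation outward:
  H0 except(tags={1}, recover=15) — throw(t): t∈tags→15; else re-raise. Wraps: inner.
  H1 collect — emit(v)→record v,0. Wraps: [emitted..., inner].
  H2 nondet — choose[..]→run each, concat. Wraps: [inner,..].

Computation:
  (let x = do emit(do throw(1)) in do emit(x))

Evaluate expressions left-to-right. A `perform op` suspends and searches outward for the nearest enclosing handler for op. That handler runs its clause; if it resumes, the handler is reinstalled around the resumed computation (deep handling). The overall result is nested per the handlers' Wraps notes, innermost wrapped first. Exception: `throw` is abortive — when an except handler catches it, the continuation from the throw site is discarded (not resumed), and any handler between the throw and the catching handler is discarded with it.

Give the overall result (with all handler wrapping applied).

Answer: [[15]]

Step-by-step:
throw(1) @ H0 caught ⇒ 15
H1 returns [15]
H2 returns [[15]]
= [[15]]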